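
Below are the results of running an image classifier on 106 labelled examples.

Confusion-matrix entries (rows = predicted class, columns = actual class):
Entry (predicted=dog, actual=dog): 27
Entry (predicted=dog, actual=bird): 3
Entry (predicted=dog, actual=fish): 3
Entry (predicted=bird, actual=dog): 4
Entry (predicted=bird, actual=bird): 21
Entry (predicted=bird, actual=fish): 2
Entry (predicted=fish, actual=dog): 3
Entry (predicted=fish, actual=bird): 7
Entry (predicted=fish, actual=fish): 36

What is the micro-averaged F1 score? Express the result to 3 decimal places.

Micro-averaging pools counts across classes: ΣTP=84, ΣFP=22, ΣFN=22.
Micro-F1 score = 2·TP/(2·TP+FP+FN) on pooled counts = 0.792 (equals overall accuracy in single-label multiclass).

0.792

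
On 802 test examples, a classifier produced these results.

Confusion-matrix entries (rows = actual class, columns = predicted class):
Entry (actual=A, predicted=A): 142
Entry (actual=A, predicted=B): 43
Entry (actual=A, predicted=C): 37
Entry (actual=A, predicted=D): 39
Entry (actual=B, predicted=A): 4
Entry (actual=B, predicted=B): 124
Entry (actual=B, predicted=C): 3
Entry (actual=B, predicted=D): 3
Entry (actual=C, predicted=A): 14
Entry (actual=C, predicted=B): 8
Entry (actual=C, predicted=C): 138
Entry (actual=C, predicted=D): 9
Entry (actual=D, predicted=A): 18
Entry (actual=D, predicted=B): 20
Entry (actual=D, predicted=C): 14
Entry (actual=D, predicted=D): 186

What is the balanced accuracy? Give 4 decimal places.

0.7669

Balanced accuracy = mean of per-class recall.
  A: recall = 142/261 = 0.54406
  B: recall = 124/134 = 0.92537
  C: recall = 138/169 = 0.81657
  D: recall = 186/238 = 0.78151
Mean = (0.54406 + 0.92537 + 0.81657 + 0.78151) / 4 = 0.7669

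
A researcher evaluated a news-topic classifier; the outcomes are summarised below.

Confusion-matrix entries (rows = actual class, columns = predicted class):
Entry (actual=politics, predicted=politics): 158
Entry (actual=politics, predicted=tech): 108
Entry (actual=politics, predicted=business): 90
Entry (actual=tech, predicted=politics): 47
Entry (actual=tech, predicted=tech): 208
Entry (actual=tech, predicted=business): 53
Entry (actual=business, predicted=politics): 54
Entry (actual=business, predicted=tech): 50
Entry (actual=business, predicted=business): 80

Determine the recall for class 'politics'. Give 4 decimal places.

0.4438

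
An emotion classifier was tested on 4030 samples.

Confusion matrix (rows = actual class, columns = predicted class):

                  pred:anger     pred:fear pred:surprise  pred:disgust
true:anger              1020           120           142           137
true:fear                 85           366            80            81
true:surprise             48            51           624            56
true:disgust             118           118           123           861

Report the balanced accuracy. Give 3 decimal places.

Balanced accuracy = mean of per-class recall.
  anger: recall = 1020/1419 = 0.7188
  fear: recall = 366/612 = 0.5980
  surprise: recall = 624/779 = 0.8010
  disgust: recall = 861/1220 = 0.7057
Mean = (0.7188 + 0.5980 + 0.8010 + 0.7057) / 4 = 0.706

0.706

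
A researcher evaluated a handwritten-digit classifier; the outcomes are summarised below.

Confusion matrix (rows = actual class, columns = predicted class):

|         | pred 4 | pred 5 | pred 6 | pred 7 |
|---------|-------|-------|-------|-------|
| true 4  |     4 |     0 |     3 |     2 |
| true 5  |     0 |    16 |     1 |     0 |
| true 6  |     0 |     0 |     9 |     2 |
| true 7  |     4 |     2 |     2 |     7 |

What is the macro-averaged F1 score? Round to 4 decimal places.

0.6539

Per-class F1 score (2·TP/(2·TP+FP+FN)):
  4: TP=4, FP=0+0+4=4, FN=0+3+2=5 → 8/17 = 0.47059
  5: TP=16, FP=0+0+2=2, FN=0+1+0=1 → 32/35 = 0.91429
  6: TP=9, FP=3+1+2=6, FN=0+0+2=2 → 18/26 = 0.69231
  7: TP=7, FP=2+0+2=4, FN=4+2+2=8 → 14/26 = 0.53846
Macro-F1 score = mean = (0.47059 + 0.91429 + 0.69231 + 0.53846) / 4 = 0.6539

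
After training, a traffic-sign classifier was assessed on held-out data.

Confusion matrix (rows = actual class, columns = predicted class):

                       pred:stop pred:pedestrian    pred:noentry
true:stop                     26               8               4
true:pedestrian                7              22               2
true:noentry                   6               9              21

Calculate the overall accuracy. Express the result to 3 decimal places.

0.657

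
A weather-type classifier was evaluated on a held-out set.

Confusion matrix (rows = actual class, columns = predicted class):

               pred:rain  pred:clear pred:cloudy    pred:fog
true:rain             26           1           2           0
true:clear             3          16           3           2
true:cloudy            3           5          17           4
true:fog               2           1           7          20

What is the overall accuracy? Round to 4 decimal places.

0.7054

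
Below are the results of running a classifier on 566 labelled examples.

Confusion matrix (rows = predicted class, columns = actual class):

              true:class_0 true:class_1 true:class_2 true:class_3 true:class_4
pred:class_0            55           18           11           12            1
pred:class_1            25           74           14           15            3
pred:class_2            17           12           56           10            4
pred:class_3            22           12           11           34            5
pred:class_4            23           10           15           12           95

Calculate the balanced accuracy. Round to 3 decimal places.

Balanced accuracy = mean of per-class recall.
  class_0: recall = 55/142 = 0.3873
  class_1: recall = 74/126 = 0.5873
  class_2: recall = 56/107 = 0.5234
  class_3: recall = 34/83 = 0.4096
  class_4: recall = 95/108 = 0.8796
Mean = (0.3873 + 0.5873 + 0.5234 + 0.4096 + 0.8796) / 5 = 0.557

0.557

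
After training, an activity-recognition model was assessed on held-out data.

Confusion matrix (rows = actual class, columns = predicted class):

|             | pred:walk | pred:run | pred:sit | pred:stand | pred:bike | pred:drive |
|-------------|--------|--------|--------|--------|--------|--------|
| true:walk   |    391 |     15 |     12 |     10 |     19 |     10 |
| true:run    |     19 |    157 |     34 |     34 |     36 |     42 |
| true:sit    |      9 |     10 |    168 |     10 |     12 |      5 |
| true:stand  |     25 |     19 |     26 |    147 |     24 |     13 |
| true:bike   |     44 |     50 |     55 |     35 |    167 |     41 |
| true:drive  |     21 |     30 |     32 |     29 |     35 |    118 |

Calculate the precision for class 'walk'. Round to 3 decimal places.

0.768

precision = TP/(TP+FP).
walk: TP=391, FP=19+9+25+44+21=118 → 391/509 = 0.7682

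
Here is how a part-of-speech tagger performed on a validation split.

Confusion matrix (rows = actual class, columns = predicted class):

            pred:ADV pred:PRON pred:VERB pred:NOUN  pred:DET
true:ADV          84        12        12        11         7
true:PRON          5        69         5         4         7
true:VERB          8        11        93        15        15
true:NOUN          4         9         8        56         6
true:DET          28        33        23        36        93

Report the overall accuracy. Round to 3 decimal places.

0.604

Accuracy = trace / total = (84+69+93+56+93=395) / 654 = 395/654 = 0.604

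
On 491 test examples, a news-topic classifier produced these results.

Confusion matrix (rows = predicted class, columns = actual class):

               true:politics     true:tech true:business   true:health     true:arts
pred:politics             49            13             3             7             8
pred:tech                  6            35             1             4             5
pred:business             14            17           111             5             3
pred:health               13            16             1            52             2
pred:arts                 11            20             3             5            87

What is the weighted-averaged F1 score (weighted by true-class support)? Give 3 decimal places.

0.662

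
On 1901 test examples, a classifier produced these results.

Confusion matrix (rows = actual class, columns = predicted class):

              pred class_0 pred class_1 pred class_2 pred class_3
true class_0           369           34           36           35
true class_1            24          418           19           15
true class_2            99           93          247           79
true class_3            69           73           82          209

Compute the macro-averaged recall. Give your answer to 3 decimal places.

0.654

Per-class recall (TP/(TP+FN)):
  class_0: TP=369, FN=34+36+35=105 → 369/474 = 0.7785
  class_1: TP=418, FN=24+19+15=58 → 418/476 = 0.8782
  class_2: TP=247, FN=99+93+79=271 → 247/518 = 0.4768
  class_3: TP=209, FN=69+73+82=224 → 209/433 = 0.4827
Macro-recall = mean = (0.7785 + 0.8782 + 0.4768 + 0.4827) / 4 = 0.654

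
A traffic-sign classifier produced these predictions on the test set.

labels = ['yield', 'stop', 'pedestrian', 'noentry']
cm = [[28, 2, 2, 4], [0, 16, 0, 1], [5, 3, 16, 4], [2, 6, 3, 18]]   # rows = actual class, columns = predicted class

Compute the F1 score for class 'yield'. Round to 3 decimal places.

0.789

F1 score = 2·TP/(2·TP+FP+FN).
yield: TP=28, FP=0+5+2=7, FN=2+2+4=8 → 56/71 = 0.7887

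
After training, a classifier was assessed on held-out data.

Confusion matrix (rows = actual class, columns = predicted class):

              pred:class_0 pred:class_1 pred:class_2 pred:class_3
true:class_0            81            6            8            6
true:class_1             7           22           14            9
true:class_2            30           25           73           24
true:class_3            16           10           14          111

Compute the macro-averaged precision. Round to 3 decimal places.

Per-class precision (TP/(TP+FP)):
  class_0: TP=81, FP=7+30+16=53 → 81/134 = 0.6045
  class_1: TP=22, FP=6+25+10=41 → 22/63 = 0.3492
  class_2: TP=73, FP=8+14+14=36 → 73/109 = 0.6697
  class_3: TP=111, FP=6+9+24=39 → 111/150 = 0.7400
Macro-precision = mean = (0.6045 + 0.3492 + 0.6697 + 0.7400) / 4 = 0.591

0.591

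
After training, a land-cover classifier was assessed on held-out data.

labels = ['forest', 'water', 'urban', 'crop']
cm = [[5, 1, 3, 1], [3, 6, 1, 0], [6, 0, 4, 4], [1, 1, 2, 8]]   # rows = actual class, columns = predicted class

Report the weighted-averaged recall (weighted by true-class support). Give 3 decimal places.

Per-class recall (TP/(TP+FN)):
  forest: TP=5, FN=1+3+1=5 → 5/10 = 0.5000
  water: TP=6, FN=3+1+0=4 → 6/10 = 0.6000
  urban: TP=4, FN=6+0+4=10 → 4/14 = 0.2857
  crop: TP=8, FN=1+1+2=4 → 8/12 = 0.6667
Weighted-recall = Σ (supportᵢ/N)·recallᵢ with N=46: (10/46)·0.5000 + (10/46)·0.6000 + (14/46)·0.2857 + (12/46)·0.6667 = 0.500

0.500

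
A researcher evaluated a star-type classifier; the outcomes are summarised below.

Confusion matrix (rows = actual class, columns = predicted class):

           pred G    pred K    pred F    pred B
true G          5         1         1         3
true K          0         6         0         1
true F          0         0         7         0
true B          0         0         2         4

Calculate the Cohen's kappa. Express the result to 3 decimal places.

0.649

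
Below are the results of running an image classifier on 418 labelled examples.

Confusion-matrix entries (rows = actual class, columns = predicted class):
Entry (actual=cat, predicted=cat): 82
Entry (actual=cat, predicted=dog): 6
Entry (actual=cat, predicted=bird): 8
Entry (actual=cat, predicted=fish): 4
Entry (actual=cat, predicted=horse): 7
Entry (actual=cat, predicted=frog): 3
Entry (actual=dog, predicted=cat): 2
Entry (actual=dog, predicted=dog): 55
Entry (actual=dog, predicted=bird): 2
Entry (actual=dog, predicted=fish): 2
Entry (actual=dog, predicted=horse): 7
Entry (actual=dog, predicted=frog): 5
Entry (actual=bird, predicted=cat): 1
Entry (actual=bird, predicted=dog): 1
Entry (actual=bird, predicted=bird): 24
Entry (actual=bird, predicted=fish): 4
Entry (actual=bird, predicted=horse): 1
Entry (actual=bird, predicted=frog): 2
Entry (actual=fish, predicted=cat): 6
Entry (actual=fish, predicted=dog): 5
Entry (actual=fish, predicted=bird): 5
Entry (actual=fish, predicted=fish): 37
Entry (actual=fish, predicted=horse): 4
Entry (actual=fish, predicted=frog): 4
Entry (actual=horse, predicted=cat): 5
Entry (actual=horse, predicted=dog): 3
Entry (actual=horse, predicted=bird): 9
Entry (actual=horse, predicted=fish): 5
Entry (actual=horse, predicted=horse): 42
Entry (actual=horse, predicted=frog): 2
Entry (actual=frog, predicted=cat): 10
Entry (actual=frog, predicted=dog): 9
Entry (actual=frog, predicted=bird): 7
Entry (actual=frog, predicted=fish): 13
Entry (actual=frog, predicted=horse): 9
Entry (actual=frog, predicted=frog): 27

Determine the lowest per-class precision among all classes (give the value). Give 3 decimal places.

Per-class precision (TP/(TP+FP)):
  cat: TP=82, FP=2+1+6+5+10=24 → 82/106 = 0.7736
  dog: TP=55, FP=6+1+5+3+9=24 → 55/79 = 0.6962
  bird: TP=24, FP=8+2+5+9+7=31 → 24/55 = 0.4364
  fish: TP=37, FP=4+2+4+5+13=28 → 37/65 = 0.5692
  horse: TP=42, FP=7+7+1+4+9=28 → 42/70 = 0.6000
  frog: TP=27, FP=3+5+2+4+2=16 → 27/43 = 0.6279
Lowest is class 'bird' with precision = 0.436.

0.436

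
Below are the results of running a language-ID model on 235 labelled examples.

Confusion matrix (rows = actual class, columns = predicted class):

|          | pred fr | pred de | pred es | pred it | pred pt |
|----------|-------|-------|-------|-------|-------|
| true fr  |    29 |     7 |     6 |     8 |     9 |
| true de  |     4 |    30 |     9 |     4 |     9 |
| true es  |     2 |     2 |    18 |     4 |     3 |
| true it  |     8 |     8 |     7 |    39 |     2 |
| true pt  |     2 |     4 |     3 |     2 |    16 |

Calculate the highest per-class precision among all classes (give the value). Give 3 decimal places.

Per-class precision (TP/(TP+FP)):
  fr: TP=29, FP=4+2+8+2=16 → 29/45 = 0.6444
  de: TP=30, FP=7+2+8+4=21 → 30/51 = 0.5882
  es: TP=18, FP=6+9+7+3=25 → 18/43 = 0.4186
  it: TP=39, FP=8+4+4+2=18 → 39/57 = 0.6842
  pt: TP=16, FP=9+9+3+2=23 → 16/39 = 0.4103
Highest is class 'it' with precision = 0.684.

0.684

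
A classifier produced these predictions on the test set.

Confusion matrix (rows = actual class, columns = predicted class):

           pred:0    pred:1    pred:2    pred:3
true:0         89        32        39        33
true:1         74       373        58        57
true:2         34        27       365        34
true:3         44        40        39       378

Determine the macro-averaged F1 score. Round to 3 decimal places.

0.661

Per-class F1 score (2·TP/(2·TP+FP+FN)):
  0: TP=89, FP=74+34+44=152, FN=32+39+33=104 → 178/434 = 0.4101
  1: TP=373, FP=32+27+40=99, FN=74+58+57=189 → 746/1034 = 0.7215
  2: TP=365, FP=39+58+39=136, FN=34+27+34=95 → 730/961 = 0.7596
  3: TP=378, FP=33+57+34=124, FN=44+40+39=123 → 756/1003 = 0.7537
Macro-F1 score = mean = (0.4101 + 0.7215 + 0.7596 + 0.7537) / 4 = 0.661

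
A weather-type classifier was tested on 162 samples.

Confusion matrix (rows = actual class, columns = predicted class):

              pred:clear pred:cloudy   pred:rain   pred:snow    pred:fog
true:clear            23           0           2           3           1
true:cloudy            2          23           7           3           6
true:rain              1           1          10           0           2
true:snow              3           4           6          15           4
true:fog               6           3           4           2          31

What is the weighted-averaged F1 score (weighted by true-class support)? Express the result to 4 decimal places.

Per-class F1 score (2·TP/(2·TP+FP+FN)):
  clear: TP=23, FP=2+1+3+6=12, FN=0+2+3+1=6 → 46/64 = 0.71875
  cloudy: TP=23, FP=0+1+4+3=8, FN=2+7+3+6=18 → 46/72 = 0.63889
  rain: TP=10, FP=2+7+6+4=19, FN=1+1+0+2=4 → 20/43 = 0.46512
  snow: TP=15, FP=3+3+0+2=8, FN=3+4+6+4=17 → 30/55 = 0.54545
  fog: TP=31, FP=1+6+2+4=13, FN=6+3+4+2=15 → 62/90 = 0.68889
Weighted-F1 score = Σ (supportᵢ/N)·F1 scoreᵢ with N=162: (29/162)·0.71875 + (41/162)·0.63889 + (14/162)·0.46512 + (32/162)·0.54545 + (46/162)·0.68889 = 0.6339

0.6339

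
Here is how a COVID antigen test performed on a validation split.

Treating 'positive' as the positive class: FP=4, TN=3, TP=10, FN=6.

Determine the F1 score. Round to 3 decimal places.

0.667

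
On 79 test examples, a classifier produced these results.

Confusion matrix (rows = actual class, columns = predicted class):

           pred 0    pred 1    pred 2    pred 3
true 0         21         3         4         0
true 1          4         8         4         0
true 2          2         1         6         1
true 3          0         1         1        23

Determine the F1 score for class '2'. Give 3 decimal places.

One-vs-rest for '2': TP = diagonal; FP = other classes predicted '2'; FN = '2' predicted as other.
F1 score = 2·TP/(2·TP+FP+FN).
2: TP=6, FP=4+4+1=9, FN=2+1+1=4 → 12/25 = 0.4800

0.480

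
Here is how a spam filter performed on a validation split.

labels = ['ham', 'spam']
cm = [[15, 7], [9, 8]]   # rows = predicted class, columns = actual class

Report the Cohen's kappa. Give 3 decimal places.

0.154

Observed agreement pₒ = trace/N = 23/39 = 0.5897
Expected agreement pₑ = Σ (rowᵢ·colᵢ)/N² = (24·22 + 15·17)/39² = 0.5148
κ = (pₒ − pₑ)/(1 − pₑ) = (0.5897 − 0.5148)/(1 − 0.5148) = 0.154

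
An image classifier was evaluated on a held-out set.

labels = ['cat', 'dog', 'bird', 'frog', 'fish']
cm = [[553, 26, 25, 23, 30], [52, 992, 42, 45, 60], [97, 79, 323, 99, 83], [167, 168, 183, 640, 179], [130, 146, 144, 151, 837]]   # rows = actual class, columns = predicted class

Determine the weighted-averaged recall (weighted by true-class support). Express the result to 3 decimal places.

Per-class recall (TP/(TP+FN)):
  cat: TP=553, FN=26+25+23+30=104 → 553/657 = 0.8417
  dog: TP=992, FN=52+42+45+60=199 → 992/1191 = 0.8329
  bird: TP=323, FN=97+79+99+83=358 → 323/681 = 0.4743
  frog: TP=640, FN=167+168+183+179=697 → 640/1337 = 0.4787
  fish: TP=837, FN=130+146+144+151=571 → 837/1408 = 0.5945
Weighted-recall = Σ (supportᵢ/N)·recallᵢ with N=5274: (657/5274)·0.8417 + (1191/5274)·0.8329 + (681/5274)·0.4743 + (1337/5274)·0.4787 + (1408/5274)·0.5945 = 0.634

0.634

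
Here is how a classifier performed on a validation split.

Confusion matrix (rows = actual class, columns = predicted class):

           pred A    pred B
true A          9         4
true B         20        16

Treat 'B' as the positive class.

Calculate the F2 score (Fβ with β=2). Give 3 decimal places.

Fβ = (1+β²)·TP / ((1+β²)·TP + β²·FN + FP), with β²=4
= 5·16 / (5·16 + 4·20 + 4) = 0.488

0.488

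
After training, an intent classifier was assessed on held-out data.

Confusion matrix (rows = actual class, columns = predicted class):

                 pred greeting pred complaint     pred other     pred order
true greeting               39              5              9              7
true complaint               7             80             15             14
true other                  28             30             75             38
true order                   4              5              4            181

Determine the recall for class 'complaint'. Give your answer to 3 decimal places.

0.690

Treat 'complaint' as positive and all other classes as negative.
recall = TP/(TP+FN).
complaint: TP=80, FN=7+15+14=36 → 80/116 = 0.6897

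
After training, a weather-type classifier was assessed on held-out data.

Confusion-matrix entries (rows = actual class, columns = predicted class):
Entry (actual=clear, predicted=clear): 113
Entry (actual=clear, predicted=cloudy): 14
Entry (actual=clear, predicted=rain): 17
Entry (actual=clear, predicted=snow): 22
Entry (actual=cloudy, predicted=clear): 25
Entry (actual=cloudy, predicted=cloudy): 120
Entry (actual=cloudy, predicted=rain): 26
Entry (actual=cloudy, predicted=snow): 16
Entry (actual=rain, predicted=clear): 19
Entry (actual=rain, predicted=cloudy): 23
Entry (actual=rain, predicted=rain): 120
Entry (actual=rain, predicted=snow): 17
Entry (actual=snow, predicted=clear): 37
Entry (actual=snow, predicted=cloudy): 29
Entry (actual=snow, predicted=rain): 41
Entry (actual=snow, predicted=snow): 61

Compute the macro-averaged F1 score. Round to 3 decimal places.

0.582

Per-class F1 score (2·TP/(2·TP+FP+FN)):
  clear: TP=113, FP=25+19+37=81, FN=14+17+22=53 → 226/360 = 0.6278
  cloudy: TP=120, FP=14+23+29=66, FN=25+26+16=67 → 240/373 = 0.6434
  rain: TP=120, FP=17+26+41=84, FN=19+23+17=59 → 240/383 = 0.6266
  snow: TP=61, FP=22+16+17=55, FN=37+29+41=107 → 122/284 = 0.4296
Macro-F1 score = mean = (0.6278 + 0.6434 + 0.6266 + 0.4296) / 4 = 0.582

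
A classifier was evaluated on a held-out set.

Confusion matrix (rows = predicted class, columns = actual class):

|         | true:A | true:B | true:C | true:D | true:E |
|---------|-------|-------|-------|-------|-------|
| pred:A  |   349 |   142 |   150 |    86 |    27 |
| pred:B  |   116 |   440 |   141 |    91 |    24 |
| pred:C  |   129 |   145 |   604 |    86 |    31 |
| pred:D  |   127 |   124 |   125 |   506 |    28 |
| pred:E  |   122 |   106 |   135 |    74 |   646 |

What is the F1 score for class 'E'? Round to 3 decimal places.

0.703

Treat 'E' as positive and all other classes as negative.
F1 score = 2·TP/(2·TP+FP+FN).
E: TP=646, FP=122+106+135+74=437, FN=27+24+31+28=110 → 1292/1839 = 0.7026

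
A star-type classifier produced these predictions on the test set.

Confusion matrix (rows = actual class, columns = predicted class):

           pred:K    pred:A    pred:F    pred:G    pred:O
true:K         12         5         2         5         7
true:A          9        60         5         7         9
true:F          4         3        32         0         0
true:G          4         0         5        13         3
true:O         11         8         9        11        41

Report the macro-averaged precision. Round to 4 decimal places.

Per-class precision (TP/(TP+FP)):
  K: TP=12, FP=9+4+4+11=28 → 12/40 = 0.30000
  A: TP=60, FP=5+3+0+8=16 → 60/76 = 0.78947
  F: TP=32, FP=2+5+5+9=21 → 32/53 = 0.60377
  G: TP=13, FP=5+7+0+11=23 → 13/36 = 0.36111
  O: TP=41, FP=7+9+0+3=19 → 41/60 = 0.68333
Macro-precision = mean = (0.30000 + 0.78947 + 0.60377 + 0.36111 + 0.68333) / 5 = 0.5475

0.5475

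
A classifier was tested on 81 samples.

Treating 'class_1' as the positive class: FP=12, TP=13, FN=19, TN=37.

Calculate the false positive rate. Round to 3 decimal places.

FPR = FP/(FP+TN) = 12/(12+37) = 0.245

0.245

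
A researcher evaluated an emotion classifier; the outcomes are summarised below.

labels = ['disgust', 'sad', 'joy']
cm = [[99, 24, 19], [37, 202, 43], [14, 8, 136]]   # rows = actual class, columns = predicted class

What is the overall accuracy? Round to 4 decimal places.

0.7509

Accuracy = trace / total = (99+202+136=437) / 582 = 437/582 = 0.7509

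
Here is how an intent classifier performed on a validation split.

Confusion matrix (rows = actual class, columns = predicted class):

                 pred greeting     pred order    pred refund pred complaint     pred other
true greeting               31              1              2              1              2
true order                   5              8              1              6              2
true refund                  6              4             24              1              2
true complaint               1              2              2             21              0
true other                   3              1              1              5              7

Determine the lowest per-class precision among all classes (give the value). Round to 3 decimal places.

0.500

Per-class precision (TP/(TP+FP)):
  greeting: TP=31, FP=5+6+1+3=15 → 31/46 = 0.6739
  order: TP=8, FP=1+4+2+1=8 → 8/16 = 0.5000
  refund: TP=24, FP=2+1+2+1=6 → 24/30 = 0.8000
  complaint: TP=21, FP=1+6+1+5=13 → 21/34 = 0.6176
  other: TP=7, FP=2+2+2+0=6 → 7/13 = 0.5385
Lowest is class 'order' with precision = 0.500.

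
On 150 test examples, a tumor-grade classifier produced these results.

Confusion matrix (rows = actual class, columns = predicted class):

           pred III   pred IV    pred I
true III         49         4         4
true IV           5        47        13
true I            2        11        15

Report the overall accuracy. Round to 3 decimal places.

0.740

Accuracy = trace / total = (49+47+15=111) / 150 = 111/150 = 0.740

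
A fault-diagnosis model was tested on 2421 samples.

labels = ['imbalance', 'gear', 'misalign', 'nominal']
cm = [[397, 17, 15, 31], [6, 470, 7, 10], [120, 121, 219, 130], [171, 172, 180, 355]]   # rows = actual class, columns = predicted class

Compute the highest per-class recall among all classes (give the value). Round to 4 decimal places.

Per-class recall (TP/(TP+FN)):
  imbalance: TP=397, FN=17+15+31=63 → 397/460 = 0.86304
  gear: TP=470, FN=6+7+10=23 → 470/493 = 0.95335
  misalign: TP=219, FN=120+121+130=371 → 219/590 = 0.37119
  nominal: TP=355, FN=171+172+180=523 → 355/878 = 0.40433
Highest is class 'gear' with recall = 0.9533.

0.9533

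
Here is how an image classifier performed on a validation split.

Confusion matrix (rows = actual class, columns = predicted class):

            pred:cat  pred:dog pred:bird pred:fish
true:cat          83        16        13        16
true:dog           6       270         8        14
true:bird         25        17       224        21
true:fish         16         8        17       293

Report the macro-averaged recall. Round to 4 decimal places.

Per-class recall (TP/(TP+FN)):
  cat: TP=83, FN=16+13+16=45 → 83/128 = 0.64844
  dog: TP=270, FN=6+8+14=28 → 270/298 = 0.90604
  bird: TP=224, FN=25+17+21=63 → 224/287 = 0.78049
  fish: TP=293, FN=16+8+17=41 → 293/334 = 0.87725
Macro-recall = mean = (0.64844 + 0.90604 + 0.78049 + 0.87725) / 4 = 0.8031

0.8031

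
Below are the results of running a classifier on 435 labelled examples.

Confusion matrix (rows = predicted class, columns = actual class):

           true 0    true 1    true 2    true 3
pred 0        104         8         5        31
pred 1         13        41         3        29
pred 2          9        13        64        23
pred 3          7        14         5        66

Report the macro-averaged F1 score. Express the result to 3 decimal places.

0.621

Per-class F1 score (2·TP/(2·TP+FP+FN)):
  0: TP=104, FP=8+5+31=44, FN=13+9+7=29 → 208/281 = 0.7402
  1: TP=41, FP=13+3+29=45, FN=8+13+14=35 → 82/162 = 0.5062
  2: TP=64, FP=9+13+23=45, FN=5+3+5=13 → 128/186 = 0.6882
  3: TP=66, FP=7+14+5=26, FN=31+29+23=83 → 132/241 = 0.5477
Macro-F1 score = mean = (0.7402 + 0.5062 + 0.6882 + 0.5477) / 4 = 0.621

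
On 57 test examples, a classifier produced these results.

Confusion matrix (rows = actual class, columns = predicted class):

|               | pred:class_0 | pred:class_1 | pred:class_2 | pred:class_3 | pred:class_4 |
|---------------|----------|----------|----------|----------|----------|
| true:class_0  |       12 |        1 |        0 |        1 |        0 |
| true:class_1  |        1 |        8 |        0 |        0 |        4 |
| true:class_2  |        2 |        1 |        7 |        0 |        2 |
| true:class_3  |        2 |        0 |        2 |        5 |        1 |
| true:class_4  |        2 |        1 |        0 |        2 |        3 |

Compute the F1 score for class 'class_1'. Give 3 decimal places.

0.667

Treat 'class_1' as positive and all other classes as negative.
F1 score = 2·TP/(2·TP+FP+FN).
class_1: TP=8, FP=1+1+0+1=3, FN=1+0+0+4=5 → 16/24 = 0.6667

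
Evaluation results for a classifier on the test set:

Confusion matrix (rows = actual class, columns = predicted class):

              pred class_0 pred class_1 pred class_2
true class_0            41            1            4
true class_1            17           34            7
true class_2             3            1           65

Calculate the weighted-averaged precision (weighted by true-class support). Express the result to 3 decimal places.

0.836

Per-class precision (TP/(TP+FP)):
  class_0: TP=41, FP=17+3=20 → 41/61 = 0.6721
  class_1: TP=34, FP=1+1=2 → 34/36 = 0.9444
  class_2: TP=65, FP=4+7=11 → 65/76 = 0.8553
Weighted-precision = Σ (supportᵢ/N)·precisionᵢ with N=173: (46/173)·0.6721 + (58/173)·0.9444 + (69/173)·0.8553 = 0.836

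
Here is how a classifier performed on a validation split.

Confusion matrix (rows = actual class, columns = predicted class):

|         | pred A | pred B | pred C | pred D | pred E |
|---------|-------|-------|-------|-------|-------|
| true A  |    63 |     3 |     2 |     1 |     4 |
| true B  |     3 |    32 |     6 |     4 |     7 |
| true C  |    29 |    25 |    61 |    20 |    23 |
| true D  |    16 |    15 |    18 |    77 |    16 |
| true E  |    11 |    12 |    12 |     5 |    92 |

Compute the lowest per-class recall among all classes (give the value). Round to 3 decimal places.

Per-class recall (TP/(TP+FN)):
  A: TP=63, FN=3+2+1+4=10 → 63/73 = 0.8630
  B: TP=32, FN=3+6+4+7=20 → 32/52 = 0.6154
  C: TP=61, FN=29+25+20+23=97 → 61/158 = 0.3861
  D: TP=77, FN=16+15+18+16=65 → 77/142 = 0.5423
  E: TP=92, FN=11+12+12+5=40 → 92/132 = 0.6970
Lowest is class 'C' with recall = 0.386.

0.386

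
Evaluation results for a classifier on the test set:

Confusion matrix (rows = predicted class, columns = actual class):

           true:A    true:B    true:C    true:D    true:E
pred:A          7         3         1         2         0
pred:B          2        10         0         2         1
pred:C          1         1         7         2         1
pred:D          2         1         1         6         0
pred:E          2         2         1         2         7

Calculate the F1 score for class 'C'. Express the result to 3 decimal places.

F1 score = 2·TP/(2·TP+FP+FN).
C: TP=7, FP=1+1+2+1=5, FN=1+0+1+1=3 → 14/22 = 0.6364

0.636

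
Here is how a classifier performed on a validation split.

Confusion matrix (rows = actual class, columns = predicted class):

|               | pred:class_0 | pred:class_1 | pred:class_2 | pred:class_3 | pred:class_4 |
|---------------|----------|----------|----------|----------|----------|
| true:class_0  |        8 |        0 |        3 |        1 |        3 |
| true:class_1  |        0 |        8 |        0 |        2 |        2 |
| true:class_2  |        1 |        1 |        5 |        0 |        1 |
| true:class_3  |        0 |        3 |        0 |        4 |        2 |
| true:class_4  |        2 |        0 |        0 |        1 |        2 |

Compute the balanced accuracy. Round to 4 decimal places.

0.5339

Balanced accuracy = mean of per-class recall.
  class_0: recall = 8/15 = 0.53333
  class_1: recall = 8/12 = 0.66667
  class_2: recall = 5/8 = 0.62500
  class_3: recall = 4/9 = 0.44444
  class_4: recall = 2/5 = 0.40000
Mean = (0.53333 + 0.66667 + 0.62500 + 0.44444 + 0.40000) / 5 = 0.5339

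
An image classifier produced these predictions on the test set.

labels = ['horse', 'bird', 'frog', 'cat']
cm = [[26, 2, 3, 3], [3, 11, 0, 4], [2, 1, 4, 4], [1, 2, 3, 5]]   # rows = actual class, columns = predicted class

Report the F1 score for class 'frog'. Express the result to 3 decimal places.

F1 score = 2·TP/(2·TP+FP+FN).
frog: TP=4, FP=3+0+3=6, FN=2+1+4=7 → 8/21 = 0.3810

0.381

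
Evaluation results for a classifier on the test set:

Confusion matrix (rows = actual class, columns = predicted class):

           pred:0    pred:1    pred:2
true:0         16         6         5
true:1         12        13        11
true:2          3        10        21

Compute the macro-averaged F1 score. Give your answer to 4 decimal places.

0.5144

Per-class F1 score (2·TP/(2·TP+FP+FN)):
  0: TP=16, FP=12+3=15, FN=6+5=11 → 32/58 = 0.55172
  1: TP=13, FP=6+10=16, FN=12+11=23 → 26/65 = 0.40000
  2: TP=21, FP=5+11=16, FN=3+10=13 → 42/71 = 0.59155
Macro-F1 score = mean = (0.55172 + 0.40000 + 0.59155) / 3 = 0.5144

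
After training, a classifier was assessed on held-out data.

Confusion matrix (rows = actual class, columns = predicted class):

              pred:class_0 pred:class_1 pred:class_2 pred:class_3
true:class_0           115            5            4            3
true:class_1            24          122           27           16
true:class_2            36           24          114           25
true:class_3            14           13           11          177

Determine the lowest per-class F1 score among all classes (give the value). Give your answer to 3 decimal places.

Per-class F1 score (2·TP/(2·TP+FP+FN)):
  class_0: TP=115, FP=24+36+14=74, FN=5+4+3=12 → 230/316 = 0.7278
  class_1: TP=122, FP=5+24+13=42, FN=24+27+16=67 → 244/353 = 0.6912
  class_2: TP=114, FP=4+27+11=42, FN=36+24+25=85 → 228/355 = 0.6423
  class_3: TP=177, FP=3+16+25=44, FN=14+13+11=38 → 354/436 = 0.8119
Lowest is class 'class_2' with F1 score = 0.642.

0.642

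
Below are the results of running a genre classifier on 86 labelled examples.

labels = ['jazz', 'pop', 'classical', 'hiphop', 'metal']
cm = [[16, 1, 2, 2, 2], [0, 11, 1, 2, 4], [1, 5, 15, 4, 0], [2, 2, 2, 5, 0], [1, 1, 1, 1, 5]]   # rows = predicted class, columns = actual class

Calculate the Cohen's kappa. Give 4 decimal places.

0.4957

Observed agreement pₒ = trace/N = 52/86 = 0.60465
Expected agreement pₑ = Σ (rowᵢ·colᵢ)/N² = (20·23 + 20·18 + 21·25 + 14·11 + 11·9)/86² = 0.21606
κ = (pₒ − pₑ)/(1 − pₑ) = (0.60465 − 0.21606)/(1 − 0.21606) = 0.4957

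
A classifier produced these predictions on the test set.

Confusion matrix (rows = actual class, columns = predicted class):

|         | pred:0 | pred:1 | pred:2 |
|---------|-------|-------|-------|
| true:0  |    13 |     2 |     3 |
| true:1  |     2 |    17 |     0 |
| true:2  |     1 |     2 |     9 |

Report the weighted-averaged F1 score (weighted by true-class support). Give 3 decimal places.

0.794

Per-class F1 score (2·TP/(2·TP+FP+FN)):
  0: TP=13, FP=2+1=3, FN=2+3=5 → 26/34 = 0.7647
  1: TP=17, FP=2+2=4, FN=2+0=2 → 34/40 = 0.8500
  2: TP=9, FP=3+0=3, FN=1+2=3 → 18/24 = 0.7500
Weighted-F1 score = Σ (supportᵢ/N)·F1 scoreᵢ with N=49: (18/49)·0.7647 + (19/49)·0.8500 + (12/49)·0.7500 = 0.794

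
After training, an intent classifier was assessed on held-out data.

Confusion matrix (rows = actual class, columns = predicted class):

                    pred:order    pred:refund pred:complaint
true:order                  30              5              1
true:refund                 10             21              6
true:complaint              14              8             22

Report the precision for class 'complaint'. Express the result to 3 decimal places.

One-vs-rest for 'complaint': TP = diagonal; FP = other classes predicted 'complaint'; FN = 'complaint' predicted as other.
precision = TP/(TP+FP).
complaint: TP=22, FP=1+6=7 → 22/29 = 0.7586

0.759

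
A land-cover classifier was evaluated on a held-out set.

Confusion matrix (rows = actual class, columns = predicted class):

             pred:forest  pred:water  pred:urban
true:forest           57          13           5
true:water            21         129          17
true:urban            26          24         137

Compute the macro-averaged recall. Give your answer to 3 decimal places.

Per-class recall (TP/(TP+FN)):
  forest: TP=57, FN=13+5=18 → 57/75 = 0.7600
  water: TP=129, FN=21+17=38 → 129/167 = 0.7725
  urban: TP=137, FN=26+24=50 → 137/187 = 0.7326
Macro-recall = mean = (0.7600 + 0.7725 + 0.7326) / 3 = 0.755

0.755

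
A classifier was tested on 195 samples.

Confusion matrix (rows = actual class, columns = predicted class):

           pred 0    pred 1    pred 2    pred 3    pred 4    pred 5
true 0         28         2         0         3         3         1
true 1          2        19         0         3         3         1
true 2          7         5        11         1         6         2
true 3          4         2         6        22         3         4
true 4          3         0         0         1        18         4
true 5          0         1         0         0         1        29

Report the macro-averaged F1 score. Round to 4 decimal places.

Per-class F1 score (2·TP/(2·TP+FP+FN)):
  0: TP=28, FP=2+7+4+3+0=16, FN=2+0+3+3+1=9 → 56/81 = 0.69136
  1: TP=19, FP=2+5+2+0+1=10, FN=2+0+3+3+1=9 → 38/57 = 0.66667
  2: TP=11, FP=0+0+6+0+0=6, FN=7+5+1+6+2=21 → 22/49 = 0.44898
  3: TP=22, FP=3+3+1+1+0=8, FN=4+2+6+3+4=19 → 44/71 = 0.61972
  4: TP=18, FP=3+3+6+3+1=16, FN=3+0+0+1+4=8 → 36/60 = 0.60000
  5: TP=29, FP=1+1+2+4+4=12, FN=0+1+0+0+1=2 → 58/72 = 0.80556
Macro-F1 score = mean = (0.69136 + 0.66667 + 0.44898 + 0.61972 + 0.60000 + 0.80556) / 6 = 0.6387

0.6387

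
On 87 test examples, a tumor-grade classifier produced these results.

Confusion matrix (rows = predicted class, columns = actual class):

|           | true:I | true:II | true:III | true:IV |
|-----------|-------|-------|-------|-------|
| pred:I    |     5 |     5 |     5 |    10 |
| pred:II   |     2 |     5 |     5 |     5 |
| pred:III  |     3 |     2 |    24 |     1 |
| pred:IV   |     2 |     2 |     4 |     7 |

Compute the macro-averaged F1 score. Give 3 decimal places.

0.417

Per-class F1 score (2·TP/(2·TP+FP+FN)):
  I: TP=5, FP=5+5+10=20, FN=2+3+2=7 → 10/37 = 0.2703
  II: TP=5, FP=2+5+5=12, FN=5+2+2=9 → 10/31 = 0.3226
  III: TP=24, FP=3+2+1=6, FN=5+5+4=14 → 48/68 = 0.7059
  IV: TP=7, FP=2+2+4=8, FN=10+5+1=16 → 14/38 = 0.3684
Macro-F1 score = mean = (0.2703 + 0.3226 + 0.7059 + 0.3684) / 4 = 0.417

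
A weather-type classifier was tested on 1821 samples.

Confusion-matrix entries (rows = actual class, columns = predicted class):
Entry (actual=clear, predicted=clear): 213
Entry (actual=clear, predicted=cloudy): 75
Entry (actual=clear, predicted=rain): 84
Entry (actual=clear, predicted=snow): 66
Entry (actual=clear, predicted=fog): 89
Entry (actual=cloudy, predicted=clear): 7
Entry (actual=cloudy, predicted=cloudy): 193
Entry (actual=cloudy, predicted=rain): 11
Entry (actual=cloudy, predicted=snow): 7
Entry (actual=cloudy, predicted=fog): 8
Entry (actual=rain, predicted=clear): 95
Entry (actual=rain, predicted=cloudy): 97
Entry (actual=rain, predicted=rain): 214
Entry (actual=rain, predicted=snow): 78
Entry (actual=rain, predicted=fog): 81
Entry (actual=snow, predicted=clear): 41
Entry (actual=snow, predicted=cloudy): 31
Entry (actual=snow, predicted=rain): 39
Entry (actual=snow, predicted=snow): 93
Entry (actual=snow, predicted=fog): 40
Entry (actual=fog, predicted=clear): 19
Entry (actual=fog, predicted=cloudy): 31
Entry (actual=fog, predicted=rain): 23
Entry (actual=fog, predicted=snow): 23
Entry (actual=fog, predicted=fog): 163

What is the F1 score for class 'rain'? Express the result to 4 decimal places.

0.4573

One-vs-rest for 'rain': TP = diagonal; FP = other classes predicted 'rain'; FN = 'rain' predicted as other.
F1 score = 2·TP/(2·TP+FP+FN).
rain: TP=214, FP=84+11+39+23=157, FN=95+97+78+81=351 → 428/936 = 0.45726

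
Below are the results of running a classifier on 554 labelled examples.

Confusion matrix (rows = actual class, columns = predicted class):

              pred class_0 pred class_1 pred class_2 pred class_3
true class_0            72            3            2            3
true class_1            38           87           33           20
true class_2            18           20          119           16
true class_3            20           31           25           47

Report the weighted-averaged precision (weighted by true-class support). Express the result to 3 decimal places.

Per-class precision (TP/(TP+FP)):
  class_0: TP=72, FP=38+18+20=76 → 72/148 = 0.4865
  class_1: TP=87, FP=3+20+31=54 → 87/141 = 0.6170
  class_2: TP=119, FP=2+33+25=60 → 119/179 = 0.6648
  class_3: TP=47, FP=3+20+16=39 → 47/86 = 0.5465
Weighted-precision = Σ (supportᵢ/N)·precisionᵢ with N=554: (80/554)·0.4865 + (178/554)·0.6170 + (173/554)·0.6648 + (123/554)·0.5465 = 0.597

0.597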